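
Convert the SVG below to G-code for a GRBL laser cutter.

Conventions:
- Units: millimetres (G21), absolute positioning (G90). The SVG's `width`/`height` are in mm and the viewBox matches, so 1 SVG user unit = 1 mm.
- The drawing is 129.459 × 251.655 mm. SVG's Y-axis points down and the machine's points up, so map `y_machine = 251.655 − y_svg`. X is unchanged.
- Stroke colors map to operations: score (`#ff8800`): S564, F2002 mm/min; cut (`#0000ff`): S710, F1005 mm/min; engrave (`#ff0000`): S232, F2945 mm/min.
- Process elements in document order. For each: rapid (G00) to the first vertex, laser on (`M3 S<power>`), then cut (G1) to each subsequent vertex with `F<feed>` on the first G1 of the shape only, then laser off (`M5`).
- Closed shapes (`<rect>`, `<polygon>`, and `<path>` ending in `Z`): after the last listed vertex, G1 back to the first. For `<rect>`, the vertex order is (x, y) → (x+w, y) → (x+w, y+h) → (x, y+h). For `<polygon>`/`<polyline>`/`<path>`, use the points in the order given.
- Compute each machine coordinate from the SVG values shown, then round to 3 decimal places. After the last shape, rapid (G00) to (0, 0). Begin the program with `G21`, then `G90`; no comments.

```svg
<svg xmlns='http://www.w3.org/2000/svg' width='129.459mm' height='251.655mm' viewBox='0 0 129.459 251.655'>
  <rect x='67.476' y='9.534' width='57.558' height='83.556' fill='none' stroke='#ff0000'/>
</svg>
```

Since the viewBox matches the mm dimensions, user units are millimetres directly. The only transform is the Y-flip y_m = 251.655 − y_svg.

Shape 1 is a rectangle drawn with `<rect>`. Its stroke #ff0000 means engrave at S232, F2945. After flipping Y the toolpath is (67.476,242.121) → (125.034,242.121) → (125.034,158.565) → (67.476,158.565) → (67.476,242.121), returning to the start.

G21
G90
G00 X67.476 Y242.121
M3 S232
G1 X125.034 Y242.121 F2945
G1 X125.034 Y158.565
G1 X67.476 Y158.565
G1 X67.476 Y242.121
M5
G00 X0.000 Y0.000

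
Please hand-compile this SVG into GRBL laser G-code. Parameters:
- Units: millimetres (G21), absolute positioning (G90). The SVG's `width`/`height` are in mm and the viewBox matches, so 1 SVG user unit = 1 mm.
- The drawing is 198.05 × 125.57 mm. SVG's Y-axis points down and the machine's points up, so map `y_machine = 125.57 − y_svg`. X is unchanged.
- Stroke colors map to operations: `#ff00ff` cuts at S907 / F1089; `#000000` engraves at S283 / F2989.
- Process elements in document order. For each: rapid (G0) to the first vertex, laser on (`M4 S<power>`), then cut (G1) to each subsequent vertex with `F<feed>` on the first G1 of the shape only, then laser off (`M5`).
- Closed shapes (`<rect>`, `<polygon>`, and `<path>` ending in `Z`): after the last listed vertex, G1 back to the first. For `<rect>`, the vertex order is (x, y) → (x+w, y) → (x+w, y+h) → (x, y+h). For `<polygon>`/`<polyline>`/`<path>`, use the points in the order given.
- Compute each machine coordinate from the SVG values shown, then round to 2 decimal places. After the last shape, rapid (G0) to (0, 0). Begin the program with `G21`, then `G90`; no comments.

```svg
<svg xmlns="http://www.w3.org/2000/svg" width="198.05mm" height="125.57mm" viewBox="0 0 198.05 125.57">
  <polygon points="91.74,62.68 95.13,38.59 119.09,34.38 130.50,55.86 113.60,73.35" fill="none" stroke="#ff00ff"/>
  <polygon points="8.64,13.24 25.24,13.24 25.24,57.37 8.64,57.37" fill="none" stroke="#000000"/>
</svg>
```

G21
G90
G0 X91.74 Y62.89
M4 S907
G1 X95.13 Y86.98 F1089
G1 X119.09 Y91.19
G1 X130.50 Y69.71
G1 X113.60 Y52.22
G1 X91.74 Y62.89
M5
G0 X8.64 Y112.33
M4 S283
G1 X25.24 Y112.33 F2989
G1 X25.24 Y68.20
G1 X8.64 Y68.20
G1 X8.64 Y112.33
M5
G0 X0.00 Y0.00

Since the viewBox matches the mm dimensions, user units are millimetres directly. The only transform is the Y-flip y_m = 125.57 − y_svg.

Shape 1 is a regular polygon drawn with `<polygon>`. Its stroke #ff00ff means cut at S907, F1089. After flipping Y the toolpath is (91.74,62.89) → (95.13,86.98) → (119.09,91.19) → (130.50,69.71) → (113.60,52.22) → (91.74,62.89), returning to the start.

Shape 2 is a rectangle drawn with `<polygon>`. Its stroke #000000 means engrave at S283, F2989. After flipping Y the toolpath is (8.64,112.33) → (25.24,112.33) → (25.24,68.20) → (8.64,68.20) → (8.64,112.33), returning to the start.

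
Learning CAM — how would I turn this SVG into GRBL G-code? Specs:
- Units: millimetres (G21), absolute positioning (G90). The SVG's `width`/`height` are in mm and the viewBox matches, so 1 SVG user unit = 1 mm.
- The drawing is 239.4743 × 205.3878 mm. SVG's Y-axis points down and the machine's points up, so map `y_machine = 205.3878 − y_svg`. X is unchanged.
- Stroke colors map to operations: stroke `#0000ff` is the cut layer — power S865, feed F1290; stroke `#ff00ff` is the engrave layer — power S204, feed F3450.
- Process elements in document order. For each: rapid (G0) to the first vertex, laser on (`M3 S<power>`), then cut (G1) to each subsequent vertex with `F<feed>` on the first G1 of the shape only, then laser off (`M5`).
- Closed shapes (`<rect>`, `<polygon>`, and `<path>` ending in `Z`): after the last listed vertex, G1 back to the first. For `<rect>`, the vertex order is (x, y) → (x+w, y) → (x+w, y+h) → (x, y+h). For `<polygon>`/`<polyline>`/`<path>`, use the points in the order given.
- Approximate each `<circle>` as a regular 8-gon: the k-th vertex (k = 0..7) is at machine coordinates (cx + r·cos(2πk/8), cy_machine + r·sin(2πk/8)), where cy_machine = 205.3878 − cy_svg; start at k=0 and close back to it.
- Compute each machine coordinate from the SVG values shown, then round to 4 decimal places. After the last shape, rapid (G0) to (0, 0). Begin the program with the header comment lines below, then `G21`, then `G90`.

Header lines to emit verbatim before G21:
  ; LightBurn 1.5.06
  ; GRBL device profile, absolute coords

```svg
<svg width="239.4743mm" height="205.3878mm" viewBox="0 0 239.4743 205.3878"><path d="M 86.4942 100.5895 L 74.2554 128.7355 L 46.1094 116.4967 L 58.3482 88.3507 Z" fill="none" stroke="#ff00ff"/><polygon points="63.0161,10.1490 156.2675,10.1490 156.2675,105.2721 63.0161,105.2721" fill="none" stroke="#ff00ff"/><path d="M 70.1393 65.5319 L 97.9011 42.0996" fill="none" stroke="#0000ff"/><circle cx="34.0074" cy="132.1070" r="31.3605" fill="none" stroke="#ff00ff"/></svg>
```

; LightBurn 1.5.06
; GRBL device profile, absolute coords
G21
G90
G0 X86.4942 Y104.7983
M3 S204
G1 X74.2554 Y76.6523 F3450
G1 X46.1094 Y88.8911
G1 X58.3482 Y117.0371
G1 X86.4942 Y104.7983
M5
G0 X63.0161 Y195.2388
M3 S204
G1 X156.2675 Y195.2388 F3450
G1 X156.2675 Y100.1157
G1 X63.0161 Y100.1157
G1 X63.0161 Y195.2388
M5
G0 X70.1393 Y139.8559
M3 S865
G1 X97.9011 Y163.2882 F1290
M5
G0 X65.3679 Y73.2808
M3 S204
G1 X56.1826 Y95.4560 F3450
G1 X34.0074 Y104.6413
G1 X11.8322 Y95.4560
G1 X2.6469 Y73.2808
G1 X11.8322 Y51.1056
G1 X34.0074 Y41.9203
G1 X56.1826 Y51.1056
G1 X65.3679 Y73.2808
M5
G0 X0.0000 Y0.0000

1 u = 1 mm; y_m = 205.3878 − y.

[1] `<path>` regular polygon, #ff00ff→engrave S204 F3450: (86.4942,104.7983) → (74.2554,76.6523) → (46.1094,88.8911) → (58.3482,117.0371) → (86.4942,104.7983) (closed)

[2] `<polygon>` rectangle, #ff00ff→engrave S204 F3450: (63.0161,195.2388) → (156.2675,195.2388) → (156.2675,100.1157) → (63.0161,100.1157) → (63.0161,195.2388) (closed)

[3] `<path>` line segment, #0000ff→cut S865 F1290: (70.1393,139.8559) → (97.9011,163.2882)

[4] `<circle>` circle, #ff00ff→engrave S204 F3450: (65.3679,73.2808) → (56.1826,95.4560) → (34.0074,104.6413) → (11.8322,95.4560) → (2.6469,73.2808) → (11.8322,51.1056) → (34.0074,41.9203) → (56.1826,51.1056) → (65.3679,73.2808) (closed)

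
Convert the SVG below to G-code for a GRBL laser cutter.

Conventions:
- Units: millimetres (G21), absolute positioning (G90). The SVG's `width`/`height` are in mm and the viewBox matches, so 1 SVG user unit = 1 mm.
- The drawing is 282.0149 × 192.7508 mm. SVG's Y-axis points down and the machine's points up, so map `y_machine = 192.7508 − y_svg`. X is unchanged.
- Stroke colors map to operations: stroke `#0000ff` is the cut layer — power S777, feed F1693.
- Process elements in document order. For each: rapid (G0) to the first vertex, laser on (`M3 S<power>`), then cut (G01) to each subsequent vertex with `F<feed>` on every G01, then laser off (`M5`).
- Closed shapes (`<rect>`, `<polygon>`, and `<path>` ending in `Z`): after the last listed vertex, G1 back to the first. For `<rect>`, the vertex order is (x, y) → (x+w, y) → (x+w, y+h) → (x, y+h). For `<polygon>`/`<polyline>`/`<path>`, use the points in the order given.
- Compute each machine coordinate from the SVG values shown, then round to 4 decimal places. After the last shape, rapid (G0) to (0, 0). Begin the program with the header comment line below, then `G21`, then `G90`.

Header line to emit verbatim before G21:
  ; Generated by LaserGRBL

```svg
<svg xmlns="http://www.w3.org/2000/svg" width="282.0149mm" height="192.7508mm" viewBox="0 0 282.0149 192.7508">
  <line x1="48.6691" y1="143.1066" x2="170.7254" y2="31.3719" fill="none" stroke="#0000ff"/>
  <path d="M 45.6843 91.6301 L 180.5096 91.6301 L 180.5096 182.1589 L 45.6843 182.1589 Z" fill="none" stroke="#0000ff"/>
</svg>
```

; Generated by LaserGRBL
G21
G90
G0 X48.6691 Y49.6442
M3 S777
G01 X170.7254 Y161.3789 F1693
M5
G0 X45.6843 Y101.1207
M3 S777
G01 X180.5096 Y101.1207 F1693
G01 X180.5096 Y10.5919 F1693
G01 X45.6843 Y10.5919 F1693
G01 X45.6843 Y101.1207 F1693
M5
G0 X0.0000 Y0.0000

1 u = 1 mm; y_m = 192.7508 − y.

[1] `<line>` line segment, #0000ff→cut S777 F1693: (48.6691,49.6442) → (170.7254,161.3789)

[2] `<path>` rectangle, #0000ff→cut S777 F1693: (45.6843,101.1207) → (180.5096,101.1207) → (180.5096,10.5919) → (45.6843,10.5919) → (45.6843,101.1207) (closed)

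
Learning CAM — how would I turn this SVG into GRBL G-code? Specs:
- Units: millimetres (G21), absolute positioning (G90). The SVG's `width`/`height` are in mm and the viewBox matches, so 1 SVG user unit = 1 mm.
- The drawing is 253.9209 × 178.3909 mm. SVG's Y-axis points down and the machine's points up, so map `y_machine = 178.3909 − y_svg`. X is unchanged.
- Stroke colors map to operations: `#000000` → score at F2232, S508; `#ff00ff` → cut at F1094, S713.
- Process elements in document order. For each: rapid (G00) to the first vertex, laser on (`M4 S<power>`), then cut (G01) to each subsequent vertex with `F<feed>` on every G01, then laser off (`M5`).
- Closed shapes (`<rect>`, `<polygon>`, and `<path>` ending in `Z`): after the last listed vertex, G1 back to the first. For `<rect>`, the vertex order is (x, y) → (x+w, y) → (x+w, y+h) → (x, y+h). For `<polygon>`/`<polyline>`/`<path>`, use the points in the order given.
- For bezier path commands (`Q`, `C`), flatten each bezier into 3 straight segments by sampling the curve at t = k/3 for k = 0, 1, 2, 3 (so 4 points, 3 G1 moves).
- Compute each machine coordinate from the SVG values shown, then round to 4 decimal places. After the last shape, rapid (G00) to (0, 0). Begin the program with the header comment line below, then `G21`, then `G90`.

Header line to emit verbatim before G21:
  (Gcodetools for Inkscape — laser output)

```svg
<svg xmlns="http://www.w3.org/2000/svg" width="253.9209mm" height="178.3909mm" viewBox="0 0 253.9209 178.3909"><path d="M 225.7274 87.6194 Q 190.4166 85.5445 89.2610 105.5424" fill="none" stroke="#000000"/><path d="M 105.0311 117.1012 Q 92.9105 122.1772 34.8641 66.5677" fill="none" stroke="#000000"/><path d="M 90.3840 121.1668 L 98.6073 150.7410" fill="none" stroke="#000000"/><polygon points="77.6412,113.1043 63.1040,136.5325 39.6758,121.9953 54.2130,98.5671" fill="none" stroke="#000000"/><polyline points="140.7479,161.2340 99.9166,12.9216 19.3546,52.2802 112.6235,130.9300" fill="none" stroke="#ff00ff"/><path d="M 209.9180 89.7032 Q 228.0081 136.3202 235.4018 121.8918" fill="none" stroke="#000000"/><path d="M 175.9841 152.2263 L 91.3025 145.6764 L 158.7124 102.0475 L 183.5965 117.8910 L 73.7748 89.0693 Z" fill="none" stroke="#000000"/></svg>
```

(Gcodetools for Inkscape — laser output)
G21
G90
G00 X225.7274 Y90.7715
M4 S508
G01 X194.8708 Y89.7022 F2232
G01 X149.3820 Y83.7279 F2232
G01 X89.2610 Y72.8485 F2232
M5
G00 X105.0311 Y61.2897
M4 S508
G01 X91.8478 Y64.6485 F2232
G01 X68.4588 Y81.4930 F2232
G01 X34.8641 Y111.8232 F2232
M5
G00 X90.3840 Y57.2241
M4 S508
G01 X98.6073 Y27.6499 F2232
M5
G00 X77.6412 Y65.2866
M4 S508
G01 X63.1040 Y41.8584 F2232
G01 X39.6758 Y56.3956 F2232
G01 X54.2130 Y79.8238 F2232
G01 X77.6412 Y65.2866 F2232
M5
G00 X140.7479 Y17.1569
M4 S713
G01 X99.9166 Y165.4693 F1094
G01 X19.3546 Y126.1107 F1094
G01 X112.6235 Y47.4609 F1094
M5
G00 X209.9180 Y88.6877
M4 S508
G01 X220.7896 Y64.3925 F2232
G01 X229.2842 Y53.6630 F2232
G01 X235.4018 Y56.4991 F2232
M5
G00 X175.9841 Y26.1646
M4 S508
G01 X91.3025 Y32.7145 F2232
G01 X158.7124 Y76.3434 F2232
G01 X183.5965 Y60.4999 F2232
G01 X73.7748 Y89.3216 F2232
G01 X175.9841 Y26.1646 F2232
M5
G00 X0.0000 Y0.0000

Since the viewBox matches the mm dimensions, user units are millimetres directly. The only transform is the Y-flip y_m = 178.3909 − y_svg.

Shape 1 is a quadratic bezier drawn with `<path>`. Its stroke #000000 means score at S508, F2232. After flipping Y the toolpath is (225.7274,90.7715) → (194.8708,89.7022) → (149.3820,83.7279) → (89.2610,72.8485).

Shape 2 is a quadratic bezier drawn with `<path>`. Its stroke #000000 means score at S508, F2232. After flipping Y the toolpath is (105.0311,61.2897) → (91.8478,64.6485) → (68.4588,81.4930) → (34.8641,111.8232).

Shape 3 is a line segment drawn with `<path>`. Its stroke #000000 means score at S508, F2232. After flipping Y the toolpath is (90.3840,57.2241) → (98.6073,27.6499).

Shape 4 is a regular polygon drawn with `<polygon>`. Its stroke #000000 means score at S508, F2232. After flipping Y the toolpath is (77.6412,65.2866) → (63.1040,41.8584) → (39.6758,56.3956) → (54.2130,79.8238) → (77.6412,65.2866), returning to the start.

Shape 5 is a open polyline drawn with `<polyline>`. Its stroke #ff00ff means cut at S713, F1094. After flipping Y the toolpath is (140.7479,17.1569) → (99.9166,165.4693) → (19.3546,126.1107) → (112.6235,47.4609).

Shape 6 is a quadratic bezier drawn with `<path>`. Its stroke #000000 means score at S508, F2232. After flipping Y the toolpath is (209.9180,88.6877) → (220.7896,64.3925) → (229.2842,53.6630) → (235.4018,56.4991).

Shape 7 is a closed polygon drawn with `<path>`. Its stroke #000000 means score at S508, F2232. After flipping Y the toolpath is (175.9841,26.1646) → (91.3025,32.7145) → (158.7124,76.3434) → (183.5965,60.4999) → (73.7748,89.3216) → (175.9841,26.1646), returning to the start.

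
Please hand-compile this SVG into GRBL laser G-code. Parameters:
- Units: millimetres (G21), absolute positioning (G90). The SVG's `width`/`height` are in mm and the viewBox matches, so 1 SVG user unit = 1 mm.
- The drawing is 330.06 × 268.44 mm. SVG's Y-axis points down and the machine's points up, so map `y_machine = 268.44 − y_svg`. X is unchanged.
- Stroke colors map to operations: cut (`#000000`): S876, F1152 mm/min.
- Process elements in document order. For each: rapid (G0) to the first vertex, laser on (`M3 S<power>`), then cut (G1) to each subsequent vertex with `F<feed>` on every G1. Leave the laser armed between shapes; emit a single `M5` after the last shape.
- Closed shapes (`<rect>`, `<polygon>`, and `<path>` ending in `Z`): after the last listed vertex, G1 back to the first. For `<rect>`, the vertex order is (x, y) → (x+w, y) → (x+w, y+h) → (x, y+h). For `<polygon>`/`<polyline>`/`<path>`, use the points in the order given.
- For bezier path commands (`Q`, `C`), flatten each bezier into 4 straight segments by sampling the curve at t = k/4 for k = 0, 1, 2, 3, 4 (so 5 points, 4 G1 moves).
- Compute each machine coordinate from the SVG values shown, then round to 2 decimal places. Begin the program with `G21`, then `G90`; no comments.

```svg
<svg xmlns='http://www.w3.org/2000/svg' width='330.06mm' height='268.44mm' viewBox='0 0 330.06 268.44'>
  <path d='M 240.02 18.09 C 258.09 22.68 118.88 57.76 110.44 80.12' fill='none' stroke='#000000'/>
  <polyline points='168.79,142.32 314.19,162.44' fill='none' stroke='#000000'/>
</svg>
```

1 u = 1 mm; y_m = 268.44 − y.

[1] `<path>` cubic bezier, #000000→cut S876 F1152: (240.02,250.35) → (228.58,241.87) → (185.17,226.00) → (136.79,206.80) → (110.44,188.32)

[2] `<polyline>` line segment, #000000→cut S876 F1152: (168.79,126.12) → (314.19,106.00)

G21
G90
G0 X240.02 Y250.35
M3 S876
G1 X228.58 Y241.87 F1152
G1 X185.17 Y226.00 F1152
G1 X136.79 Y206.80 F1152
G1 X110.44 Y188.32 F1152
G0 X168.79 Y126.12
M3 S876
G1 X314.19 Y106.00 F1152
M5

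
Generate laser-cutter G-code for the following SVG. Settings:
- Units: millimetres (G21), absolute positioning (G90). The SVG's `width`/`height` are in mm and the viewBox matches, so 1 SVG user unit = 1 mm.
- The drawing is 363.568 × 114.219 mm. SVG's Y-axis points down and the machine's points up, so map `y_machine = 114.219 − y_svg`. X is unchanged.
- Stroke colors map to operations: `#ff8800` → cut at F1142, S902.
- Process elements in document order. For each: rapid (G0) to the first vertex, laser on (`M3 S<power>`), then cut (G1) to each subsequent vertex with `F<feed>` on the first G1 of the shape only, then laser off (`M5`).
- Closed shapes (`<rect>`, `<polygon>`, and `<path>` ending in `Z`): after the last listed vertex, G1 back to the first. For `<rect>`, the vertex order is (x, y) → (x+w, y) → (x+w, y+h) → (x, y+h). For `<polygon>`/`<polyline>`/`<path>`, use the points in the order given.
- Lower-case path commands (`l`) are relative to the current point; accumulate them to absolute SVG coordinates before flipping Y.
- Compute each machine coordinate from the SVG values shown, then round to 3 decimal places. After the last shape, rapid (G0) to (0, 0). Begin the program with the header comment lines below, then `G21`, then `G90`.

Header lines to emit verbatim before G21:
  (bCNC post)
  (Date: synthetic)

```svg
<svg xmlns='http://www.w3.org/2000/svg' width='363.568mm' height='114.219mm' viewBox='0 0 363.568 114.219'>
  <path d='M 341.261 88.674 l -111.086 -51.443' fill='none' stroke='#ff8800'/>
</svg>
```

(bCNC post)
(Date: synthetic)
G21
G90
G0 X341.261 Y25.545
M3 S902
G1 X230.175 Y76.988 F1142
M5
G0 X0.000 Y0.000

1 u = 1 mm; y_m = 114.219 − y.

[1] `<path>` line segment, #ff8800→cut S902 F1142: (341.261,25.545) → (230.175,76.988)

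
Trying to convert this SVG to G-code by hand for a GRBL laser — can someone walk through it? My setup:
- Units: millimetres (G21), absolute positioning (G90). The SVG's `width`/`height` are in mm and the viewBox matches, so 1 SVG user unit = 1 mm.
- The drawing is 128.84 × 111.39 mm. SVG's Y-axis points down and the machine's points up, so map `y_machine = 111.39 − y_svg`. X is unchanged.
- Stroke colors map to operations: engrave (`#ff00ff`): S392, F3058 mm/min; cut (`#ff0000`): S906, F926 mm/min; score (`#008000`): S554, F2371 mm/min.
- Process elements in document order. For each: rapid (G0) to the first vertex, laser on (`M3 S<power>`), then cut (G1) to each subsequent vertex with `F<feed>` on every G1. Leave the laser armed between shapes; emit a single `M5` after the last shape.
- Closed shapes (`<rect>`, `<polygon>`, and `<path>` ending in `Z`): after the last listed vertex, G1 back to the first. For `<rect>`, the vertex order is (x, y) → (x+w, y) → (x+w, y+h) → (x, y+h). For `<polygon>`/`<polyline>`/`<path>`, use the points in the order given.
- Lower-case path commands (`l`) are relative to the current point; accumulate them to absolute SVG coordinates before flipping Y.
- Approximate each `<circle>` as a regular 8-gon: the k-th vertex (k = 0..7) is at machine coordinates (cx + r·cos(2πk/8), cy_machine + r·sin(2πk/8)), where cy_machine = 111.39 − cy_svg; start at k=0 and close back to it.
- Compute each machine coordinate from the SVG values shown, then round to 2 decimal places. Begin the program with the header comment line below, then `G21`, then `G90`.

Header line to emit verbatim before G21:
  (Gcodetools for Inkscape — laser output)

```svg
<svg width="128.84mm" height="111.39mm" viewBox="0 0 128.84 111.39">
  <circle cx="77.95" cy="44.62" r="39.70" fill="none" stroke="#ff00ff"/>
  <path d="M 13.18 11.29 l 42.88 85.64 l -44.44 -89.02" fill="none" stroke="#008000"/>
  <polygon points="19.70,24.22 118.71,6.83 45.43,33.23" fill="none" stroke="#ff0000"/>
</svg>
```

viewBox `0 0 128.84 111.39` with mm width/height → 1 unit = 1 mm. Flip: y_m = 111.39 − y_svg.

**Shape 1** — `<circle>` circle, stroke `#ff00ff` → engrave (S392, F3058). Machine vertices: (117.65,66.77) → (106.02,94.84) → (77.95,106.47) → (49.88,94.84) → (38.25,66.77) → (49.88,38.70) → (77.95,27.07) → (106.02,38.70) → (117.65,66.77). Closed: final G1 returns to the first vertex.

**Shape 2** — `<path>` open polyline, stroke `#008000` → score (S554, F2371). Machine vertices: (13.18,100.10) → (56.06,14.46) → (11.62,103.48). Open path.

**Shape 3** — `<polygon>` closed polygon, stroke `#ff0000` → cut (S906, F926). Machine vertices: (19.70,87.17) → (118.71,104.56) → (45.43,78.16) → (19.70,87.17). Closed: final G1 returns to the first vertex.

(Gcodetools for Inkscape — laser output)
G21
G90
G0 X117.65 Y66.77
M3 S392
G1 X106.02 Y94.84 F3058
G1 X77.95 Y106.47 F3058
G1 X49.88 Y94.84 F3058
G1 X38.25 Y66.77 F3058
G1 X49.88 Y38.70 F3058
G1 X77.95 Y27.07 F3058
G1 X106.02 Y38.70 F3058
G1 X117.65 Y66.77 F3058
G0 X13.18 Y100.10
M3 S554
G1 X56.06 Y14.46 F2371
G1 X11.62 Y103.48 F2371
G0 X19.70 Y87.17
M3 S906
G1 X118.71 Y104.56 F926
G1 X45.43 Y78.16 F926
G1 X19.70 Y87.17 F926
M5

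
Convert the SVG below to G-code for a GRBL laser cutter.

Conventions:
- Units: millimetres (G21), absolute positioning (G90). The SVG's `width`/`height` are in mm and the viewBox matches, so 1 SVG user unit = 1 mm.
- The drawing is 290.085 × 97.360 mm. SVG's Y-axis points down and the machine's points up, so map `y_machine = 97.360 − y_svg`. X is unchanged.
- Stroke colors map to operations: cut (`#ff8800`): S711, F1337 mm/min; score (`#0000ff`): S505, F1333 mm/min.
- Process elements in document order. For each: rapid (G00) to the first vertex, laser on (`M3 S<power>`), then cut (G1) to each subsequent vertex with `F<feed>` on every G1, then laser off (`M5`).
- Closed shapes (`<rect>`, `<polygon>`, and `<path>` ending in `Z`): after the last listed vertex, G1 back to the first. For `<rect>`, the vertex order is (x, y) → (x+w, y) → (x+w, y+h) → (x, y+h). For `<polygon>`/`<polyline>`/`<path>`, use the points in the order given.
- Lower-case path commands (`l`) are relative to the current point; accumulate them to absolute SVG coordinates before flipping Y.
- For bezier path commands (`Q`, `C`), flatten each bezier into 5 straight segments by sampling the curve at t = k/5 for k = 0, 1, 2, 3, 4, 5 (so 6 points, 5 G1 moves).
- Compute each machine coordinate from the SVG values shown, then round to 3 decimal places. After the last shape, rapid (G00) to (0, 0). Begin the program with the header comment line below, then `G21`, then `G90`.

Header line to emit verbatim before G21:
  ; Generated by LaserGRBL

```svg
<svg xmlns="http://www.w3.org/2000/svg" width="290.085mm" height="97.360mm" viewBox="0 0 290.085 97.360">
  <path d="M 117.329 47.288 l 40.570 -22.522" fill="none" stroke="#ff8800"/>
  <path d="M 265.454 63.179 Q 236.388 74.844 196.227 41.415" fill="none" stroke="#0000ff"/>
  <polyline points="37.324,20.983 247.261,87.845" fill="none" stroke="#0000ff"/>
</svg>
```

viewBox `0 0 290.085 97.360` with mm width/height → 1 unit = 1 mm. Flip: y_m = 97.360 − y_svg.

**Shape 1** — `<path>` line segment, stroke `#ff8800` → cut (S711, F1337). Machine vertices: (117.329,50.072) → (157.899,72.594). Open path.

**Shape 2** — `<path>` quadratic bezier, stroke `#0000ff` → score (S505, F1333). Control points (SVG): P0=(265.454,63.179), P1=(236.388,74.844), P2=(196.227,41.415); sampled at t=k/5. Machine vertices: (265.454,34.181) → (253.384,31.319) → (240.426,32.064) → (226.581,36.417) → (211.848,44.377) → (196.227,55.945). Open path.

**Shape 3** — `<polyline>` line segment, stroke `#0000ff` → score (S505, F1333). Machine vertices: (37.324,76.377) → (247.261,9.515). Open path.

; Generated by LaserGRBL
G21
G90
G00 X117.329 Y50.072
M3 S711
G1 X157.899 Y72.594 F1337
M5
G00 X265.454 Y34.181
M3 S505
G1 X253.384 Y31.319 F1333
G1 X240.426 Y32.064 F1333
G1 X226.581 Y36.417 F1333
G1 X211.848 Y44.377 F1333
G1 X196.227 Y55.945 F1333
M5
G00 X37.324 Y76.377
M3 S505
G1 X247.261 Y9.515 F1333
M5
G00 X0.000 Y0.000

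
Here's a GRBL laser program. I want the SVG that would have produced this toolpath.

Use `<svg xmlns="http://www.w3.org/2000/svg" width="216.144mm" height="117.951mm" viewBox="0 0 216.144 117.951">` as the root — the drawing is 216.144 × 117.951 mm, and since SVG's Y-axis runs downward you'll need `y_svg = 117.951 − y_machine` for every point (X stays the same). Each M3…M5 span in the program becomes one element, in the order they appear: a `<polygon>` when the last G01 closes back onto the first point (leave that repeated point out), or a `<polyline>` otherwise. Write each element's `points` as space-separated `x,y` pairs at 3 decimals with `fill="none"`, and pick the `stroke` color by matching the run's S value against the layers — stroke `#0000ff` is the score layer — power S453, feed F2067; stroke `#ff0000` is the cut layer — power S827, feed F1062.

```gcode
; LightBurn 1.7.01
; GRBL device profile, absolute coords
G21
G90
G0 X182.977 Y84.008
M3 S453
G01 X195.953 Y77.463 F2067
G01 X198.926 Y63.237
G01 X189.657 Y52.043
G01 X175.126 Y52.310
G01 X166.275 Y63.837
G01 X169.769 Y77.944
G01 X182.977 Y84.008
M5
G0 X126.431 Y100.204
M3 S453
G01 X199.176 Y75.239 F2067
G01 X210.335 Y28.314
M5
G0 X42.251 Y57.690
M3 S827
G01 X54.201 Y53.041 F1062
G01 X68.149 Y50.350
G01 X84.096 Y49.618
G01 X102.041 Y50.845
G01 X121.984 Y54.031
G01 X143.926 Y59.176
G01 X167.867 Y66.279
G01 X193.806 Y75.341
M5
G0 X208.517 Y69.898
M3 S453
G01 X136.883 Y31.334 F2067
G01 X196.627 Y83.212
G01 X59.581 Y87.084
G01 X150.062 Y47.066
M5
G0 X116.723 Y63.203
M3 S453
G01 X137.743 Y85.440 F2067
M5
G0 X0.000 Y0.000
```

<svg xmlns="http://www.w3.org/2000/svg" width="216.144mm" height="117.951mm" viewBox="0 0 216.144 117.951">
  <polygon points="182.977,33.943 195.953,40.488 198.926,54.714 189.657,65.908 175.126,65.641 166.275,54.114 169.769,40.007" fill="none" stroke="#0000ff"/>
  <polyline points="126.431,17.747 199.176,42.712 210.335,89.637" fill="none" stroke="#0000ff"/>
  <polyline points="42.251,60.261 54.201,64.910 68.149,67.601 84.096,68.333 102.041,67.106 121.984,63.920 143.926,58.775 167.867,51.672 193.806,42.610" fill="none" stroke="#ff0000"/>
  <polyline points="208.517,48.053 136.883,86.617 196.627,34.739 59.581,30.867 150.062,70.885" fill="none" stroke="#0000ff"/>
  <polyline points="116.723,54.748 137.743,32.511" fill="none" stroke="#0000ff"/>
</svg>

Machine Y-up, SVG Y-down with viewBox height 117.951, so y_svg = 117.951 − y_machine; X carries over.

Run 1: the run's S453 means `#0000ff` (score). The run returns to its start, so emit a `<polygon>` with points (Y-flipped): 182.977,33.943 195.953,40.488 198.926,54.714 189.657,65.908 175.126,65.641 166.275,54.114 169.769,40.007.

Run 2: power S453 maps to stroke `#0000ff` (score). The run is open, so emit a `<polyline>` with points (Y-flipped): 126.431,17.747 199.176,42.712 210.335,89.637.

Run 3: S827 ⇒ cut layer `#ff0000`. The run is open, so emit a `<polyline>` with points (Y-flipped): 42.251,60.261 54.201,64.910 68.149,67.601 84.096,68.333 102.041,67.106 121.984,63.920 143.926,58.775 167.867,51.672 193.806,42.610.

Run 4: the run's S453 means `#0000ff` (score). The run is open, so emit a `<polyline>` with points (Y-flipped): 208.517,48.053 136.883,86.617 196.627,34.739 59.581,30.867 150.062,70.885.

Run 5: the run's S453 means `#0000ff` (score). The run is open, so emit a `<polyline>` with points (Y-flipped): 116.723,54.748 137.743,32.511.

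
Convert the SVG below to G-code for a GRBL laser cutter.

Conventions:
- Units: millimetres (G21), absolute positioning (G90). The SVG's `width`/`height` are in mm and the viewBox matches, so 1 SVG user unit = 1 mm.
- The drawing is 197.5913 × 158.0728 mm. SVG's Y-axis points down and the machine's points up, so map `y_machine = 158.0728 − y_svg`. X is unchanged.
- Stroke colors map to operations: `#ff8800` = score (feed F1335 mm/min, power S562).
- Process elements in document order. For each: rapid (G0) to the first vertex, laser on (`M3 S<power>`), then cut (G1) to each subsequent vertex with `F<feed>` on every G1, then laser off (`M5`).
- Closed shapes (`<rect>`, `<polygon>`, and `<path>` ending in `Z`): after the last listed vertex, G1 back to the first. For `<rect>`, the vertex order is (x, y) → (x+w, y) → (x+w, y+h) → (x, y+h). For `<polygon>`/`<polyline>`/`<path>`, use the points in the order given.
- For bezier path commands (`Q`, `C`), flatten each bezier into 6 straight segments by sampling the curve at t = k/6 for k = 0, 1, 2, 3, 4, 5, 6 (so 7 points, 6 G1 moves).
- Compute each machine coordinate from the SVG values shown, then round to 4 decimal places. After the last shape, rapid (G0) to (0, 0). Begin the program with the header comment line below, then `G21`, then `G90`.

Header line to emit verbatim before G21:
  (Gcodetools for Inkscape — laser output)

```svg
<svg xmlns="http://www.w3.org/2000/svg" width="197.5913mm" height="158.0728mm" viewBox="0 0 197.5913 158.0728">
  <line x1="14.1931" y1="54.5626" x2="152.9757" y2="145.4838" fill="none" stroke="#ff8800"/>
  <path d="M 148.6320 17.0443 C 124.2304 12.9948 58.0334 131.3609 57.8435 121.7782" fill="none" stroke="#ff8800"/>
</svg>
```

(Gcodetools for Inkscape — laser output)
G21
G90
G0 X14.1931 Y103.5102
M3 S562
G1 X152.9757 Y12.5890 F1335
M5
G0 X148.6320 Y141.0285
M3 S562
G1 X133.4473 Y134.0110 F1335
G1 X114.2913 Y113.5456 F1335
G1 X94.1584 Y86.5866 F1335
G1 X76.0431 Y60.0887 F1335
G1 X62.9400 Y41.0066 F1335
G1 X57.8435 Y36.2946 F1335
M5
G0 X0.0000 Y0.0000

Since the viewBox matches the mm dimensions, user units are millimetres directly. The only transform is the Y-flip y_m = 158.0728 − y_svg.

Shape 1 is a line segment drawn with `<line>`. Its stroke #ff8800 means score at S562, F1335. After flipping Y the toolpath is (14.1931,103.5102) → (152.9757,12.5890).

Shape 2 is a cubic bezier drawn with `<path>`. Its stroke #ff8800 means score at S562, F1335. After flipping Y the toolpath is (148.6320,141.0285) → (133.4473,134.0110) → (114.2913,113.5456) → (94.1584,86.5866) → (76.0431,60.0887) → (62.9400,41.0066) → (57.8435,36.2946).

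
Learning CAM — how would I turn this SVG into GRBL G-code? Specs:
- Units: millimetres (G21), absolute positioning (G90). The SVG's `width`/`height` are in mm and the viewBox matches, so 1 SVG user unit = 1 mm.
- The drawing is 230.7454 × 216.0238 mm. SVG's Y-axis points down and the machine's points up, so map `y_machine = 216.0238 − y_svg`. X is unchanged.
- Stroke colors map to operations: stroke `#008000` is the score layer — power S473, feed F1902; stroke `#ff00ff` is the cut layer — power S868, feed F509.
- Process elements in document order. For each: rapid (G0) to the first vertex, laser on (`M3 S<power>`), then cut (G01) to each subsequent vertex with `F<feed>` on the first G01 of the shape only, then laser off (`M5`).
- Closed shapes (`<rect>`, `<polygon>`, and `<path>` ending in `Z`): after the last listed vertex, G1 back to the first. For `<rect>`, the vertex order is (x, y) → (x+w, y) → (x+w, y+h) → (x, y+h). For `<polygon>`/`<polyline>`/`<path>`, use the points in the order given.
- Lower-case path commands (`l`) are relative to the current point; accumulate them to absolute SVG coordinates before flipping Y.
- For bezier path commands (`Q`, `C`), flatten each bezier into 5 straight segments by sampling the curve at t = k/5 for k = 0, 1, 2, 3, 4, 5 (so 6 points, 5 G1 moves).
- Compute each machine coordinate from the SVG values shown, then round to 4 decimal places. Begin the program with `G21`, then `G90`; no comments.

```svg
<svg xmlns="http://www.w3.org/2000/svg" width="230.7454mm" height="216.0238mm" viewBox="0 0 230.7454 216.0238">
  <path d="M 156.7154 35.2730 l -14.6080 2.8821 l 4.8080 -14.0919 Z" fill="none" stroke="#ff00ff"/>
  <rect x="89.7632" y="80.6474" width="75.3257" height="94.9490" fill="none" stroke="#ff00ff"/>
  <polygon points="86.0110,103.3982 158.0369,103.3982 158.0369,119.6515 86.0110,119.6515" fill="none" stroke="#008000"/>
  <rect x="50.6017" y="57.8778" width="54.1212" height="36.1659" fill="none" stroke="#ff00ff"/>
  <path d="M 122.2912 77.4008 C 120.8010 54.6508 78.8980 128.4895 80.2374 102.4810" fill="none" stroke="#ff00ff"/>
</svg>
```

viewBox `0 0 230.7454 216.0238` with mm width/height → 1 unit = 1 mm. Flip: y_m = 216.0238 − y_svg.

**Shape 1** — `<path>` regular polygon, stroke `#ff00ff` → cut (S868, F509). Machine vertices: (156.7154,180.7508) → (142.1074,177.8687) → (146.9154,191.9606) → (156.7154,180.7508). Closed: final G1 returns to the first vertex.

**Shape 2** — `<rect>` rectangle, stroke `#ff00ff` → cut (S868, F509). Machine vertices: (89.7632,135.3764) → (165.0889,135.3764) → (165.0889,40.4274) → (89.7632,40.4274) → (89.7632,135.3764). Closed: final G1 returns to the first vertex.

**Shape 3** — `<polygon>` rectangle, stroke `#008000` → score (S473, F1902). Machine vertices: (86.0110,112.6256) → (158.0369,112.6256) → (158.0369,96.3723) → (86.0110,96.3723) → (86.0110,112.6256). Closed: final G1 returns to the first vertex.

**Shape 4** — `<rect>` rectangle, stroke `#ff00ff` → cut (S868, F509). Machine vertices: (50.6017,158.1460) → (104.7229,158.1460) → (104.7229,121.9801) → (50.6017,121.9801) → (50.6017,158.1460). Closed: final G1 returns to the first vertex.

**Shape 5** — `<path>` cubic bezier, stroke `#ff00ff` → cut (S868, F509). Control points (SVG): P0=(122.2912,77.4008), P1=(120.8010,54.6508), P2=(78.8980,128.4895), P3=(80.2374,102.4810); sampled at t=k/5. Machine vertices: (122.2912,138.6230) → (117.2168,142.2538) → (106.4587,132.1323) → (94.0325,117.6874) → (83.9536,108.3479) → (80.2374,113.5428). Open path.

G21
G90
G0 X156.7154 Y180.7508
M3 S868
G01 X142.1074 Y177.8687 F509
G01 X146.9154 Y191.9606
G01 X156.7154 Y180.7508
M5
G0 X89.7632 Y135.3764
M3 S868
G01 X165.0889 Y135.3764 F509
G01 X165.0889 Y40.4274
G01 X89.7632 Y40.4274
G01 X89.7632 Y135.3764
M5
G0 X86.0110 Y112.6256
M3 S473
G01 X158.0369 Y112.6256 F1902
G01 X158.0369 Y96.3723
G01 X86.0110 Y96.3723
G01 X86.0110 Y112.6256
M5
G0 X50.6017 Y158.1460
M3 S868
G01 X104.7229 Y158.1460 F509
G01 X104.7229 Y121.9801
G01 X50.6017 Y121.9801
G01 X50.6017 Y158.1460
M5
G0 X122.2912 Y138.6230
M3 S868
G01 X117.2168 Y142.2538 F509
G01 X106.4587 Y132.1323
G01 X94.0325 Y117.6874
G01 X83.9536 Y108.3479
G01 X80.2374 Y113.5428
M5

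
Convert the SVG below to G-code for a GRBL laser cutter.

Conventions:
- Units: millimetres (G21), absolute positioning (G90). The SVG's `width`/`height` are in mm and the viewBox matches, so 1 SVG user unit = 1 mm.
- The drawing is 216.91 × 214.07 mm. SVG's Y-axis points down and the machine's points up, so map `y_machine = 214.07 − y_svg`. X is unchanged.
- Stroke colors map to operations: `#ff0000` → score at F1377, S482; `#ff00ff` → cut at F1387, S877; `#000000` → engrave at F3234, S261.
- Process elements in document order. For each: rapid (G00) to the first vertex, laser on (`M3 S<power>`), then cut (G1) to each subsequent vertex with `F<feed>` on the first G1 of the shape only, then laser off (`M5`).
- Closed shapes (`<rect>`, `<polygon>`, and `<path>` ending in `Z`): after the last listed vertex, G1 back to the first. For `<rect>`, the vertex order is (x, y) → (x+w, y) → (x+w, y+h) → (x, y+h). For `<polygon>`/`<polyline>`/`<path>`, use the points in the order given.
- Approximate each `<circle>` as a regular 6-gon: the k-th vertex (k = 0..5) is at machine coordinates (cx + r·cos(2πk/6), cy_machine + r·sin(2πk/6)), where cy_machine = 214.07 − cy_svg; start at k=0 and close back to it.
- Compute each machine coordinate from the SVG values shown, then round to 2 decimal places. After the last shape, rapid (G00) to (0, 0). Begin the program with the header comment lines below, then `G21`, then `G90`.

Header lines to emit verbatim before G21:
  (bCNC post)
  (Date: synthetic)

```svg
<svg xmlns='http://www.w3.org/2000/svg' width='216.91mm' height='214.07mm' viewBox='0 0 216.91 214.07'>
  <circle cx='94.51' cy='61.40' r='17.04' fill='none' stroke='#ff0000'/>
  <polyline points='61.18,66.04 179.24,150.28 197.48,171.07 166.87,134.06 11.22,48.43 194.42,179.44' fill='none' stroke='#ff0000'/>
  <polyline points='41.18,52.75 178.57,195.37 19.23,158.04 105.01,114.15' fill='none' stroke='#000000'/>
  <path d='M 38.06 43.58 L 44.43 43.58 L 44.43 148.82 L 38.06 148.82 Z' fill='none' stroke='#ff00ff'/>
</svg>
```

(bCNC post)
(Date: synthetic)
G21
G90
G00 X111.55 Y152.67
M3 S482
G1 X103.03 Y167.43 F1377
G1 X85.99 Y167.43
G1 X77.47 Y152.67
G1 X85.99 Y137.91
G1 X103.03 Y137.91
G1 X111.55 Y152.67
M5
G00 X61.18 Y148.03
M3 S482
G1 X179.24 Y63.79 F1377
G1 X197.48 Y43.00
G1 X166.87 Y80.01
G1 X11.22 Y165.64
G1 X194.42 Y34.63
M5
G00 X41.18 Y161.32
M3 S261
G1 X178.57 Y18.70 F3234
G1 X19.23 Y56.03
G1 X105.01 Y99.92
M5
G00 X38.06 Y170.49
M3 S877
G1 X44.43 Y170.49 F1387
G1 X44.43 Y65.25
G1 X38.06 Y65.25
G1 X38.06 Y170.49
M5
G00 X0.00 Y0.00

1 u = 1 mm; y_m = 214.07 − y.

[1] `<circle>` circle, #ff0000→score S482 F1377: (111.55,152.67) → (103.03,167.43) → (85.99,167.43) → (77.47,152.67) → (85.99,137.91) → (103.03,137.91) → (111.55,152.67) (closed)

[2] `<polyline>` open polyline, #ff0000→score S482 F1377: (61.18,148.03) → (179.24,63.79) → (197.48,43.00) → (166.87,80.01) → (11.22,165.64) → (194.42,34.63)

[3] `<polyline>` open polyline, #000000→engrave S261 F3234: (41.18,161.32) → (178.57,18.70) → (19.23,56.03) → (105.01,99.92)

[4] `<path>` rectangle, #ff00ff→cut S877 F1387: (38.06,170.49) → (44.43,170.49) → (44.43,65.25) → (38.06,65.25) → (38.06,170.49) (closed)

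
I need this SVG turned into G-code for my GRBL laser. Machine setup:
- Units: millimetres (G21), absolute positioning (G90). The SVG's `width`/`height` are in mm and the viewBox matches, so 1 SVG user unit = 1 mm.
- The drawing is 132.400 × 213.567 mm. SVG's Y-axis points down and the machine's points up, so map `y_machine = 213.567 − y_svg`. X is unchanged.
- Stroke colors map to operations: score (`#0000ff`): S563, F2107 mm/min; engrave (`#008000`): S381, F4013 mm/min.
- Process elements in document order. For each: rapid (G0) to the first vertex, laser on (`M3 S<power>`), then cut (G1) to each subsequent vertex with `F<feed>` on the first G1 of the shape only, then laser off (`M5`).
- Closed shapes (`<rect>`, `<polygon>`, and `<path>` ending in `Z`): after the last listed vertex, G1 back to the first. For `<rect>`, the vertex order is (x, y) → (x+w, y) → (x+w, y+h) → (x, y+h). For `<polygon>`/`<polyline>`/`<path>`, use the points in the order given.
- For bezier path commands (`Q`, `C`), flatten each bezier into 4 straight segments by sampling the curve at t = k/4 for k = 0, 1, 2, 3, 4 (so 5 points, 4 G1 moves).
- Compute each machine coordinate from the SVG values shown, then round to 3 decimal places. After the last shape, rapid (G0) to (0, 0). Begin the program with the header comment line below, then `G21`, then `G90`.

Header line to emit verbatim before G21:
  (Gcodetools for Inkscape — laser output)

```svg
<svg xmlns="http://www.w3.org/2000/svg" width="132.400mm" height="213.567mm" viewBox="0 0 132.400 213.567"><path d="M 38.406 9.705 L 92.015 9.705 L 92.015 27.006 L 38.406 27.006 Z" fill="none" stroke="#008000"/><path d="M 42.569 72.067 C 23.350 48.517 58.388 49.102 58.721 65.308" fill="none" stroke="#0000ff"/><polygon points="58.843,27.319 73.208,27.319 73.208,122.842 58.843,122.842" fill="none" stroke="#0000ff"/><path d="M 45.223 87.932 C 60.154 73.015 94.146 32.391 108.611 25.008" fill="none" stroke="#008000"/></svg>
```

viewBox `0 0 132.400 213.567` with mm width/height → 1 unit = 1 mm. Flip: y_m = 213.567 − y_svg.

**Shape 1** — `<path>` rectangle, stroke `#008000` → engrave (S381, F4013). Machine vertices: (38.406,203.862) → (92.015,203.862) → (92.015,186.561) → (38.406,186.561) → (38.406,203.862). Closed: final G1 returns to the first vertex.

**Shape 2** — `<path>` cubic bezier, stroke `#0000ff` → score (S563, F2107). Control points (SVG): P0=(42.569,72.067), P1=(23.350,48.517), P2=(58.388,49.102), P3=(58.721,65.308); sampled at t=k/4. Machine vertices: (42.569,141.500) → (36.938,154.770) → (43.313,159.788) → (53.354,157.352) → (58.721,148.259). Open path.

**Shape 3** — `<polygon>` rectangle, stroke `#0000ff` → score (S563, F2107). Machine vertices: (58.843,186.248) → (73.208,186.248) → (73.208,90.725) → (58.843,90.725) → (58.843,186.248). Closed: final G1 returns to the first vertex.

**Shape 4** — `<path>` cubic bezier, stroke `#008000` → engrave (S381, F4013). Control points (SVG): P0=(45.223,87.932), P1=(60.154,73.015), P2=(94.146,32.391), P3=(108.611,25.008); sampled at t=k/4. Machine vertices: (45.223,125.635) → (59.392,140.722) → (77.092,159.922) → (94.704,177.710) → (108.611,188.559). Open path.

(Gcodetools for Inkscape — laser output)
G21
G90
G0 X38.406 Y203.862
M3 S381
G1 X92.015 Y203.862 F4013
G1 X92.015 Y186.561
G1 X38.406 Y186.561
G1 X38.406 Y203.862
M5
G0 X42.569 Y141.500
M3 S563
G1 X36.938 Y154.770 F2107
G1 X43.313 Y159.788
G1 X53.354 Y157.352
G1 X58.721 Y148.259
M5
G0 X58.843 Y186.248
M3 S563
G1 X73.208 Y186.248 F2107
G1 X73.208 Y90.725
G1 X58.843 Y90.725
G1 X58.843 Y186.248
M5
G0 X45.223 Y125.635
M3 S381
G1 X59.392 Y140.722 F4013
G1 X77.092 Y159.922
G1 X94.704 Y177.710
G1 X108.611 Y188.559
M5
G0 X0.000 Y0.000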